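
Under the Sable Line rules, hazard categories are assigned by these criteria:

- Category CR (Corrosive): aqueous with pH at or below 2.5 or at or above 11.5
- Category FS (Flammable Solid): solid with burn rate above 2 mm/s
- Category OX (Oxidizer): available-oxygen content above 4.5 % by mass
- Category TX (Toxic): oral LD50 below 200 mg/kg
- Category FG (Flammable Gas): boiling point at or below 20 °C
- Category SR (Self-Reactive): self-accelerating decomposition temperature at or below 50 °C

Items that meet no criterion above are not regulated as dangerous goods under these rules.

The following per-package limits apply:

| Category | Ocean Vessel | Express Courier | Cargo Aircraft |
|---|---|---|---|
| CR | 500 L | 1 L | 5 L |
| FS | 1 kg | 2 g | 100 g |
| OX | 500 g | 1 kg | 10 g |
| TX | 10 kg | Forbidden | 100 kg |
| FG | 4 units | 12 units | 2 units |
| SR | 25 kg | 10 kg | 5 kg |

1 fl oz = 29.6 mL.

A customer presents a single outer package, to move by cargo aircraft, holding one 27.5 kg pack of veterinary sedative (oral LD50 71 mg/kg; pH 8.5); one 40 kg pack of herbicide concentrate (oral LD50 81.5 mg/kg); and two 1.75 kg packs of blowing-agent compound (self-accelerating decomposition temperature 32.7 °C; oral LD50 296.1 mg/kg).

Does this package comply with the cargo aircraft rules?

Yes

Oral LD50 71 mg/kg meets the Category TX criterion (Toxic), so the veterinary sedative is Category TX.
The herbicide concentrate has oral LD50 81.5 mg/kg, which is < 200 mg/kg, so it is Category TX (Toxic).
Blowing-agent compound: self-accelerating decomposition temperature 32.7 °C ≤ 50 °C → Category SR (Self-Reactive).
Category SR quantity: two 1.75 kg packs = 3.5 kg.
That is within the Category SR cargo aircraft limit of 5 kg.
Total Category TX: 27.5 kg + 40 kg = 67.5 kg.
That is within the Category TX cargo aircraft limit of 100 kg.
Every hazard category is within its cargo aircraft limit and no segregation rule is violated.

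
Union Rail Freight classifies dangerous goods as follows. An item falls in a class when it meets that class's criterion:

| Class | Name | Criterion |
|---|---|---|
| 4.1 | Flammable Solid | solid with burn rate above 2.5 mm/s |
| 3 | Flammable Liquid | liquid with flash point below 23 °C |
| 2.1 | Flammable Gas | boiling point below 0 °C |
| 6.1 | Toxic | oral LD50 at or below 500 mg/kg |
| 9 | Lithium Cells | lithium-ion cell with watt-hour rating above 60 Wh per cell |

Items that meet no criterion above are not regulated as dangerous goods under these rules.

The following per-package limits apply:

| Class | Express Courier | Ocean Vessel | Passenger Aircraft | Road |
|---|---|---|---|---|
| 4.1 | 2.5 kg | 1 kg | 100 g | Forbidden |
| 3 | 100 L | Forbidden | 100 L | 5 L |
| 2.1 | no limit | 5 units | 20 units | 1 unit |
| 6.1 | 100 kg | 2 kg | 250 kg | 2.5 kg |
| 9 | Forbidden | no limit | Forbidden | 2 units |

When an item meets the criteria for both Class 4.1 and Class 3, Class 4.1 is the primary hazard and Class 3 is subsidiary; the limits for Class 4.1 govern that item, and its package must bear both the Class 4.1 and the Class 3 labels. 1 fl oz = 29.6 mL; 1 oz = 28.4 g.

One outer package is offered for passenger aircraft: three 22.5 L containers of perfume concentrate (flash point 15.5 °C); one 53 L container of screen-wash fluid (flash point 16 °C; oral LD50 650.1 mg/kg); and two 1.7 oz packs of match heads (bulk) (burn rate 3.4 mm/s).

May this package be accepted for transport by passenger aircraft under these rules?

No

With flash point 15.5 °C (< 23 °C), the perfume concentrate falls in Class 3.
Flash point 16 °C meets the Class 3 criterion (Flammable Liquid), so the screen-wash fluid is Class 3.
The match heads (bulk) have burn rate 3.4 mm/s, which is > 2.5 mm/s, so they are Class 4.1 (Flammable Solid).
Class 3 net quantity: (three 22.5 L containers = 67.5 L) + 53 L = 120.5 L.
120.5 L exceeds the passenger aircraft limit of 100 L for Class 3.
Class 4.1 quantity: two 1.7 oz packs = 96.56 g.
96.56 g is within the passenger aircraft limit of 100 g for Class 4.1.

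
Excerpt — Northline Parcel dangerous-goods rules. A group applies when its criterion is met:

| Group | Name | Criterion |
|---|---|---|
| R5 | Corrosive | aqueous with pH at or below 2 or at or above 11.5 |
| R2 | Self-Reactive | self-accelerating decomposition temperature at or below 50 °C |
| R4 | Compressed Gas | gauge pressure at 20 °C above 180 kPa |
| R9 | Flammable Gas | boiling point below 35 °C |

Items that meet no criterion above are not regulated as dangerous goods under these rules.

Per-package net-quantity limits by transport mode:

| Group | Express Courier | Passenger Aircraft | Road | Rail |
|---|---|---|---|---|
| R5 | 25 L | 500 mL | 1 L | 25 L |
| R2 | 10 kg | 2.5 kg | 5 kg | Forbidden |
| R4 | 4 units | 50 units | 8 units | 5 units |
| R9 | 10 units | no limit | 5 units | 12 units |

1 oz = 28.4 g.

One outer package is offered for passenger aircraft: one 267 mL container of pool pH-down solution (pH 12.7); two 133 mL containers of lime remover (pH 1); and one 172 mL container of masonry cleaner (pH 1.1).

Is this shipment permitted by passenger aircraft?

The pool pH-down solution has pH 12.7, which is ≥ 11.5, so it is Group R5 (Corrosive).
The lime remover has pH 1, which is ≤ 2, so it is Group R5 (Corrosive).
Masonry cleaner: pH 1.1 ≤ 2 → Group R5 (Corrosive).
Group R5 net quantity: 267 mL + (two 133 mL containers = 266 mL) + 172 mL = 705 mL.
That exceeds the Group R5 passenger aircraft limit of 500 mL.

No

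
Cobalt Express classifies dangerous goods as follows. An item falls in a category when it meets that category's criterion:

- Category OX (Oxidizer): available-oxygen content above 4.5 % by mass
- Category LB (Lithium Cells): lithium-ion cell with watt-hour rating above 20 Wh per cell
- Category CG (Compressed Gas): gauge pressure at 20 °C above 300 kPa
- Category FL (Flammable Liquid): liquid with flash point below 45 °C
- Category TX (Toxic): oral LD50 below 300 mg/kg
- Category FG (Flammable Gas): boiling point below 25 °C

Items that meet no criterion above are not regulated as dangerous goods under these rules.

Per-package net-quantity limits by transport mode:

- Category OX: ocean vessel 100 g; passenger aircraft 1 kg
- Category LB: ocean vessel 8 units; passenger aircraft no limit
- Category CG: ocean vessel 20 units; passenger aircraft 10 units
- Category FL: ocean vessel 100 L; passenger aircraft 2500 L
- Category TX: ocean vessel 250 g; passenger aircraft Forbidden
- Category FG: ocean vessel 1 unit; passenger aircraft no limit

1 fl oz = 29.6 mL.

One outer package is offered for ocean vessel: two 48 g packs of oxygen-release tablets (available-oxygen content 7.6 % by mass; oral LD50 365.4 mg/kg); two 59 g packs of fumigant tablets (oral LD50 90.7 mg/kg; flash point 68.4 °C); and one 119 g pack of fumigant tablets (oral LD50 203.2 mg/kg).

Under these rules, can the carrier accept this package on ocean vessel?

Oxygen-release tablets: available-oxygen content 7.6 % by mass > 4.5 % by mass → Category OX (Oxidizer).
Fumigant tablets: oral LD50 90.7 mg/kg < 300 mg/kg → Category TX (Toxic).
Fumigant tablets: oral LD50 203.2 mg/kg < 300 mg/kg → Category TX (Toxic).
Total Category TX: (two 59 g packs = 118 g) + 119 g = 237 g.
That is within the Category TX ocean vessel limit of 250 g.
Category OX quantity: two 48 g packs = 96 g.
96 g ≤ 100 g (ocean vessel limit, Category OX) — within limit.
Every hazard category is within its ocean vessel limit and no segregation rule is violated.

Yes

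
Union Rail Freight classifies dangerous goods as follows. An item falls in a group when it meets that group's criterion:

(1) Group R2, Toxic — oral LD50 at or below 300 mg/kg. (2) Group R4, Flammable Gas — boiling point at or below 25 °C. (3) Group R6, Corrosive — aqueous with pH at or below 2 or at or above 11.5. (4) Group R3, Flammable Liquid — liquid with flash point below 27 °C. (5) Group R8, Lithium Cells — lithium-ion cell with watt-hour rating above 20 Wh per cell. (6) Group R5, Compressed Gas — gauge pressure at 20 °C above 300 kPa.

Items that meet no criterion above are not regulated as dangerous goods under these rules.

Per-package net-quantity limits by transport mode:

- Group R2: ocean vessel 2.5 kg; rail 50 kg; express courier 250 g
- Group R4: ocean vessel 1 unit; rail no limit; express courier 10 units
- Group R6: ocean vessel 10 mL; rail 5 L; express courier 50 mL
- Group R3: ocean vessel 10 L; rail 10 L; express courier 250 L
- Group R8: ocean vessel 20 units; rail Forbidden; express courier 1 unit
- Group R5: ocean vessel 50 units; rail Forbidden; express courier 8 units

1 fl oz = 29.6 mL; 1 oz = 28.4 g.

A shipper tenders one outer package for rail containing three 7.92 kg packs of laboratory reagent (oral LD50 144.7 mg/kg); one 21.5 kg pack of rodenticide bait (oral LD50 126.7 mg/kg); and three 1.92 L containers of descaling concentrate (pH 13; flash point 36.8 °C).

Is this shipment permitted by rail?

No

The laboratory reagent has oral LD50 144.7 mg/kg, which is ≤ 300 mg/kg, so it is Group R2 (Toxic).
Oral LD50 126.7 mg/kg meets the Group R2 criterion (Toxic), so the rodenticide bait is Group R2.
With pH 13 (≥ 11.5), the descaling concentrate falls in Group R6.
Group R6 quantity: three 1.92 L containers = 5.76 L.
5.76 L exceeds the rail limit of 5 L for Group R6.
Group R2 net quantity: (three 7.92 kg packs = 23.76 kg) + 21.5 kg = 45.26 kg.
45.26 kg is within the rail limit of 50 kg for Group R2.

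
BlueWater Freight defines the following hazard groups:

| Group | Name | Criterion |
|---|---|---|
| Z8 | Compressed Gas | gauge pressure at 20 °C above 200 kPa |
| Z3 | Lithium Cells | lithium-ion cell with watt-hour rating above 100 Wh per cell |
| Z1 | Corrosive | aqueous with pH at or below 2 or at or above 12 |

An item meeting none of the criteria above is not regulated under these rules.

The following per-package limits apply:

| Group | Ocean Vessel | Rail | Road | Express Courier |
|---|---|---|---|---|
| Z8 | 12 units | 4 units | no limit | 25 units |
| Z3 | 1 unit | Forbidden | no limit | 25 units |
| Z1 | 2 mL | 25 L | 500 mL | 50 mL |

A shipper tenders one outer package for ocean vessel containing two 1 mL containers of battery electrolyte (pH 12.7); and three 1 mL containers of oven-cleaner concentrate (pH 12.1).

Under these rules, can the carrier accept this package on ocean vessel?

The battery electrolyte has pH 12.7, which is ≥ 12, so it is Group Z1 (Corrosive).
pH 12.1 meets the Group Z1 criterion (Corrosive), so the oven-cleaner concentrate is Group Z1.
Group Z1 net quantity: (two 1 mL containers = 2 mL) + (three 1 mL containers = 3 mL) = 5 mL.
5 mL exceeds the ocean vessel limit of 2 mL for Group Z1.

No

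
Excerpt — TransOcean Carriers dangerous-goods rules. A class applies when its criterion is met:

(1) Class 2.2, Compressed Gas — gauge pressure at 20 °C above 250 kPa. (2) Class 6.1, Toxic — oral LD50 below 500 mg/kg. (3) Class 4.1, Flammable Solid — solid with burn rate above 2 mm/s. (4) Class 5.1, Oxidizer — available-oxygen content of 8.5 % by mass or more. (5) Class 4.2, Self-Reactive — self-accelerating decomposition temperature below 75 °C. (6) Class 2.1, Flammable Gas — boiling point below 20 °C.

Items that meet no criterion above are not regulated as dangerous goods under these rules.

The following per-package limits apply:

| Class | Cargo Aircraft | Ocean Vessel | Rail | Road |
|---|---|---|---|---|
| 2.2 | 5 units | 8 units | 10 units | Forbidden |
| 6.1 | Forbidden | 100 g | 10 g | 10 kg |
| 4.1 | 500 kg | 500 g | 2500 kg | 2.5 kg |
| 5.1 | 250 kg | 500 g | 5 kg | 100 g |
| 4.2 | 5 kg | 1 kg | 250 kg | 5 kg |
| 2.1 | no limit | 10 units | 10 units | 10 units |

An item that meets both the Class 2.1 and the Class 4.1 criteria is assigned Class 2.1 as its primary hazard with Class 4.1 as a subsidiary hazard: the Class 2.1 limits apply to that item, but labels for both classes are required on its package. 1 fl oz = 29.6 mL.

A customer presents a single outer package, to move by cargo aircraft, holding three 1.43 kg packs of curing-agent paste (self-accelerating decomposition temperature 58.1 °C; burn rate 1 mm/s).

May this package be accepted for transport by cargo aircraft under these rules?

Self-accelerating decomposition temperature 58.1 °C meets the Class 4.2 criterion (Self-Reactive), so the curing-agent paste is Class 4.2.
Class 4.2 quantity: three 1.43 kg packs = 4.29 kg.
4.29 kg is within the cargo aircraft limit of 5 kg for Class 4.2.

Yes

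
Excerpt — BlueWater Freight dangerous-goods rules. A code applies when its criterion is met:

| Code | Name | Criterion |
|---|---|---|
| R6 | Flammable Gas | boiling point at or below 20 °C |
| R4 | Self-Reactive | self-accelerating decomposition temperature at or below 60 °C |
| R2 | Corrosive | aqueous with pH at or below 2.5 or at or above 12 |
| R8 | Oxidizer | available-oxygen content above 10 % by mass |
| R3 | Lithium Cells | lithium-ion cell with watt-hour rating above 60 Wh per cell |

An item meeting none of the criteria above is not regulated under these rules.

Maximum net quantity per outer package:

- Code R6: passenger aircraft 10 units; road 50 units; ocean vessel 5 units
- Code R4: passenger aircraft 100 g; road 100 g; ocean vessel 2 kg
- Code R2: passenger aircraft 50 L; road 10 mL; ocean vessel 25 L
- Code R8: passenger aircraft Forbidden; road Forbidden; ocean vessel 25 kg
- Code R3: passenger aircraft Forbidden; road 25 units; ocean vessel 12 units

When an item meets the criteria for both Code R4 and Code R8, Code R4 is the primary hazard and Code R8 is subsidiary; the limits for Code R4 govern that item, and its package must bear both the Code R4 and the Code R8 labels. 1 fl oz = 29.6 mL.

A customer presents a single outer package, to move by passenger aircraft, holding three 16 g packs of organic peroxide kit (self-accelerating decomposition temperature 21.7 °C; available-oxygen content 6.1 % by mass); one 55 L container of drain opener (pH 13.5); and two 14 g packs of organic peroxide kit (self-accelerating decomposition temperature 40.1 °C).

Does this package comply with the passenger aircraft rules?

Organic peroxide kit: self-accelerating decomposition temperature 21.7 °C ≤ 60 °C → Code R4 (Self-Reactive).
Drain opener: pH 13.5 ≥ 12 → Code R2 (Corrosive).
With self-accelerating decomposition temperature 40.1 °C (≤ 60 °C), the organic peroxide kit falls in Code R4.
Total Code R4: (three 16 g packs = 48 g) + (two 14 g packs = 28 g) = 76 g.
76 g is within the passenger aircraft limit of 100 g for Code R4.
Code R2 quantity: 55 L.
55 L > 50 L (passenger aircraft limit, Code R2) — over the limit.

No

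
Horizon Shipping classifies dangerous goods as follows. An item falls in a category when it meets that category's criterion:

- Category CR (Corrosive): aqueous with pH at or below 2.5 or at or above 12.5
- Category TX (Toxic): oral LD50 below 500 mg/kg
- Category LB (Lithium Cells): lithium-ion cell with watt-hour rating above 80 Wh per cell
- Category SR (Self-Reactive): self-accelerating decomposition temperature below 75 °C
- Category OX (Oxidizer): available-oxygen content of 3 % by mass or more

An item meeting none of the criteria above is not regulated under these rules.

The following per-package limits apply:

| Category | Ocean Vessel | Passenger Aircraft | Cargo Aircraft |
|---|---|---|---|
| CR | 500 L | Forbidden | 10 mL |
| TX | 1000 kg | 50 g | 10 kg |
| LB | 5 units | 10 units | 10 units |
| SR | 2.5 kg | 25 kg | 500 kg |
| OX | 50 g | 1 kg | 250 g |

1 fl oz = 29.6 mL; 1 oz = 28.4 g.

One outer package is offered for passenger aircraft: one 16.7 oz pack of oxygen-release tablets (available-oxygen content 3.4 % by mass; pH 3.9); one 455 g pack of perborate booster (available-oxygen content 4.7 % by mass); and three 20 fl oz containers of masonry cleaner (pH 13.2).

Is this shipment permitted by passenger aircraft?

The oxygen-release tablets have available-oxygen content 3.4 % by mass, which is ≥ 3 % by mass, so they are Category OX (Oxidizer).
With available-oxygen content 4.7 % by mass (≥ 3 % by mass), the perborate booster falls in Category OX.
With pH 13.2 (≥ 12.5), the masonry cleaner falls in Category CR.
Category OX net quantity: (one 16.7 oz pack = 474.28 g) + 455 g = 929.28 g.
929.28 g ≤ 1 kg (passenger aircraft limit, Category OX) — within limit.
Category CR quantity: three 20 fl oz containers = 1.776 L.
By passenger aircraft, Category CR is Forbidden regardless of quantity.

No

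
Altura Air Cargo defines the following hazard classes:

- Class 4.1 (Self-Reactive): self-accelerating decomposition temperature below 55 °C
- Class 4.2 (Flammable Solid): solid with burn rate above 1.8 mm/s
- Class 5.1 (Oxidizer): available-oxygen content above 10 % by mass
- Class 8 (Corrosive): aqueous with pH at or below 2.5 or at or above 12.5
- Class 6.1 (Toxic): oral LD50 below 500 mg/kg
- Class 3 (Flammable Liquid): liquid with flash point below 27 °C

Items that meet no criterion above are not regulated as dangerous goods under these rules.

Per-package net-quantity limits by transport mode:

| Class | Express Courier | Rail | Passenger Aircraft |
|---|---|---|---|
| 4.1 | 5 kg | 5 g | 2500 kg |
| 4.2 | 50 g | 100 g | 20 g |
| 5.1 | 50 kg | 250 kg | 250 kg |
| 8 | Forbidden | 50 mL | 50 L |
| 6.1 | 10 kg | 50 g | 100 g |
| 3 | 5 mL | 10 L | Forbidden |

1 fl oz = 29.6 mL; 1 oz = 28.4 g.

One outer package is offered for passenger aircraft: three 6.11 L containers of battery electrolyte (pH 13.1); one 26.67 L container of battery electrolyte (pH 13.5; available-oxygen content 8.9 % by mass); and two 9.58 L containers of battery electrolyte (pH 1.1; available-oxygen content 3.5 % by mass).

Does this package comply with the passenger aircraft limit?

No

The battery electrolyte has pH 13.1, which is ≥ 12.5, so it is Class 8 (Corrosive).
The battery electrolyte has pH 13.5, which is ≥ 12.5, so it is Class 8 (Corrosive).
pH 1.1 meets the Class 8 criterion (Corrosive), so the battery electrolyte is Class 8.
Class 8 net quantity: (three 6.11 L containers = 18.33 L) + 26.67 L + (two 9.58 L containers = 19.16 L) = 64.16 L.
That exceeds the Class 8 passenger aircraft limit of 50 L.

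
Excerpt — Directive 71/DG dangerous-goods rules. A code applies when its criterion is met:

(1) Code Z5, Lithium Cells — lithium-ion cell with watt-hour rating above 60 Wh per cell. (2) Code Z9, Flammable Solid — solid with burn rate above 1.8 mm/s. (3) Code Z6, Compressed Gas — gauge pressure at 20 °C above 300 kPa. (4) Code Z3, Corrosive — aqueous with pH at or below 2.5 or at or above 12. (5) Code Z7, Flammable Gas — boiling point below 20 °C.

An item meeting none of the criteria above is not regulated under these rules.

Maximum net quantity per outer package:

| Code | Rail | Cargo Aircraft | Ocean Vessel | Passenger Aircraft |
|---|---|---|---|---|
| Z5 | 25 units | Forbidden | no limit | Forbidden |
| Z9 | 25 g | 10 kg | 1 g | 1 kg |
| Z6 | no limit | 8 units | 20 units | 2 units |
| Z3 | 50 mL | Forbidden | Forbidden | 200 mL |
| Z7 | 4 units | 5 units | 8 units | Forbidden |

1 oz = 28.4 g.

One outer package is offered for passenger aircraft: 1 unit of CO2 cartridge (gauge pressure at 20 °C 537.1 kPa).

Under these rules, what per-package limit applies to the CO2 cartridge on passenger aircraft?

CO2 cartridge: gauge pressure at 20 °C 537.1 kPa > 300 kPa → Code Z6 (Compressed Gas).
The passenger aircraft limit for Code Z6 is 2 units.

2 units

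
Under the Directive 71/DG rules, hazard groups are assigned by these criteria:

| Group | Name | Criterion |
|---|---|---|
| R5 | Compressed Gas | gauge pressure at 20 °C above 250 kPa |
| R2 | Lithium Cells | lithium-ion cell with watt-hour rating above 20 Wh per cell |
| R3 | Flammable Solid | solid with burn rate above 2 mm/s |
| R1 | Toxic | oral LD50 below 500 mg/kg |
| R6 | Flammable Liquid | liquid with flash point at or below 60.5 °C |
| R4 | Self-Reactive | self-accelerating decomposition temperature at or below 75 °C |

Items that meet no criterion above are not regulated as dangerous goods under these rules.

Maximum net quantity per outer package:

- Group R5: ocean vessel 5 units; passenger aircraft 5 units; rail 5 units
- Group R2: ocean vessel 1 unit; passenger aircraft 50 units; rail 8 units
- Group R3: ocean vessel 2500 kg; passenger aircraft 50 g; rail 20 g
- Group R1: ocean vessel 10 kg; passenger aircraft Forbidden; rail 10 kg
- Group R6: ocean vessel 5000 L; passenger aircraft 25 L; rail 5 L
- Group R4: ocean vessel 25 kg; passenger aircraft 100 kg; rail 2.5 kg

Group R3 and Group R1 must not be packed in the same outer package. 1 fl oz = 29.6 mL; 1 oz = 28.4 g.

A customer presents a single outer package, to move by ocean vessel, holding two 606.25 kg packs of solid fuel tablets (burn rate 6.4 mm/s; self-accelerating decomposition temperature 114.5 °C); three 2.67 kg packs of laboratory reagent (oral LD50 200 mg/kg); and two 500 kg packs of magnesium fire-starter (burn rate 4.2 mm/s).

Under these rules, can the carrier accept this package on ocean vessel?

No

The solid fuel tablets have burn rate 6.4 mm/s, which is > 2 mm/s, so they are Group R3 (Flammable Solid).
The laboratory reagent has oral LD50 200 mg/kg, which is < 500 mg/kg, so it is Group R1 (Toxic).
Magnesium fire-starter: burn rate 4.2 mm/s > 2 mm/s → Group R3 (Flammable Solid).
Total Group R3: (two 606.25 kg packs = 1212.5 kg) + (two 500 kg packs = 1000 kg) = 2212.5 kg.
2212.5 kg is within the ocean vessel limit of 2500 kg for Group R3.
Group R1 quantity: three 2.67 kg packs = 8.01 kg.
8.01 kg is within the ocean vessel limit of 10 kg for Group R1.
Group R3 and Group R1 may not share an outer package.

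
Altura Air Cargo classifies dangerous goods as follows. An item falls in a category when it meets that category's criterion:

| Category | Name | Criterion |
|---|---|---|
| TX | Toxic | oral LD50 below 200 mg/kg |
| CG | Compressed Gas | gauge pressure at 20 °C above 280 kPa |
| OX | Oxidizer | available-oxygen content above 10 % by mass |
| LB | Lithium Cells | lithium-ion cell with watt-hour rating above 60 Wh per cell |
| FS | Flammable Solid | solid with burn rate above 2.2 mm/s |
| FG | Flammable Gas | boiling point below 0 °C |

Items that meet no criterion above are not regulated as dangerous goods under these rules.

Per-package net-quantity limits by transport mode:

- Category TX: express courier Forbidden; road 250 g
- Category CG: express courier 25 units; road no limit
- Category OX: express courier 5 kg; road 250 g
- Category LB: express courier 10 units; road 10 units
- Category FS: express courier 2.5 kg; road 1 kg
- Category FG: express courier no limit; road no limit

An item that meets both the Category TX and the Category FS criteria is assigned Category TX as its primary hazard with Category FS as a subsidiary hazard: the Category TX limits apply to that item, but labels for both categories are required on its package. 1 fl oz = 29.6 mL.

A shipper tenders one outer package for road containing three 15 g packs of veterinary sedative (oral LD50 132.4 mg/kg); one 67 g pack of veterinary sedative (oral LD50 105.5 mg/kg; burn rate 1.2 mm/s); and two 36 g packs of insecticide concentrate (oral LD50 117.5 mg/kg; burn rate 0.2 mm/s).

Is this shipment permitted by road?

Yes

With oral LD50 132.4 mg/kg (< 200 mg/kg), the veterinary sedative falls in Category TX.
Oral LD50 105.5 mg/kg meets the Category TX criterion (Toxic), so the veterinary sedative is Category TX.
Oral LD50 117.5 mg/kg meets the Category TX criterion (Toxic), so the insecticide concentrate is Category TX.
Category TX net quantity: (three 15 g packs = 45 g) + 67 g + (two 36 g packs = 72 g) = 184 g.
184 g ≤ 250 g (road limit, Category TX) — within limit.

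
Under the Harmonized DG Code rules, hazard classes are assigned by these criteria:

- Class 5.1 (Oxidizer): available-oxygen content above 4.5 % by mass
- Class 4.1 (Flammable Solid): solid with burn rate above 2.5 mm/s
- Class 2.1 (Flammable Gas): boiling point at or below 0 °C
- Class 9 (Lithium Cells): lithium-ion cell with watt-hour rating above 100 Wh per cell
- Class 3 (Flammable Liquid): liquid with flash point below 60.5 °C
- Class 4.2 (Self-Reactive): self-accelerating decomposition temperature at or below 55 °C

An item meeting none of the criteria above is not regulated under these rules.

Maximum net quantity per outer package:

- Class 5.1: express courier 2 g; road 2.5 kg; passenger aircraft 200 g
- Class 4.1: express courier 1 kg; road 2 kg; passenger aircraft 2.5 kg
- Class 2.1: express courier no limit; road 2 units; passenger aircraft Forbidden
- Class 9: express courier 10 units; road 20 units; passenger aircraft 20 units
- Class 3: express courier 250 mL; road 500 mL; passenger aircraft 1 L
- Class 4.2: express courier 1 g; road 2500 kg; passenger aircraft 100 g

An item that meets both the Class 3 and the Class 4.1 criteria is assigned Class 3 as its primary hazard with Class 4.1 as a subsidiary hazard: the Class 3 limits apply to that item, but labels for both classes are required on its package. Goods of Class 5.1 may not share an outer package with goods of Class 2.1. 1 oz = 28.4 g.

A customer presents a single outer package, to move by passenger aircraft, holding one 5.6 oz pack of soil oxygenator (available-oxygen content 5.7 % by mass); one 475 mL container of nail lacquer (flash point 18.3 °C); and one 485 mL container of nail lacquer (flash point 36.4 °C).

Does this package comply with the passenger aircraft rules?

The soil oxygenator has available-oxygen content 5.7 % by mass, which is > 4.5 % by mass, so it is Class 5.1 (Oxidizer).
With flash point 18.3 °C (< 60.5 °C), the nail lacquer falls in Class 3.
With flash point 36.4 °C (< 60.5 °C), the nail lacquer falls in Class 3.
Total Class 3: 475 mL + 485 mL = 960 mL.
960 mL ≤ 1 L (passenger aircraft limit, Class 3) — within limit.
Class 5.1 quantity: one 5.6 oz pack = 159.04 g.
159.04 g ≤ 200 g (passenger aircraft limit, Class 5.1) — within limit.
The segregation rule (Class 5.1 with Class 2.1) does not apply to Class 3 with Class 5.1.
Every hazard class is within its passenger aircraft limit and no segregation rule is violated.

Yes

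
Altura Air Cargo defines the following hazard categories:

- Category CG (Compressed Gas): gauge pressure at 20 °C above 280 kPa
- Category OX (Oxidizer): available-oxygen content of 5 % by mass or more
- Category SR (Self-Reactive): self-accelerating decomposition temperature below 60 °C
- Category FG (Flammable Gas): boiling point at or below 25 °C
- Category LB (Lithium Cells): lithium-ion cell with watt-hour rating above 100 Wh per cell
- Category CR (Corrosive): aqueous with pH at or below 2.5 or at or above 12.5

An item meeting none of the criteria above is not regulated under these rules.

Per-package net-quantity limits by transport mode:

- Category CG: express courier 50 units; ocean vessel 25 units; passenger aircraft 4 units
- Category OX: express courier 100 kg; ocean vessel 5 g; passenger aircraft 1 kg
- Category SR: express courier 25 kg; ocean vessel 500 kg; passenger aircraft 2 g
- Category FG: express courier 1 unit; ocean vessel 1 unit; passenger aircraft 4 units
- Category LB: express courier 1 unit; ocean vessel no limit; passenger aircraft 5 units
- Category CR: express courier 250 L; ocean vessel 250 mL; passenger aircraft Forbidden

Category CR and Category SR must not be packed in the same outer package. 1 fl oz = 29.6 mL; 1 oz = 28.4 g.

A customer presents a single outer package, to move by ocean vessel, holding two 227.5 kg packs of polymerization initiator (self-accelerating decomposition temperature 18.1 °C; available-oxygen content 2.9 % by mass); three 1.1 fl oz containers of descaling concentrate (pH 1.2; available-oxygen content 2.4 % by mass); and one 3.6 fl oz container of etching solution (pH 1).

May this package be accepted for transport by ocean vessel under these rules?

Self-accelerating decomposition temperature 18.1 °C meets the Category SR criterion (Self-Reactive), so the polymerization initiator is Category SR.
Descaling concentrate: pH 1.2 ≤ 2.5 → Category CR (Corrosive).
pH 1 meets the Category CR criterion (Corrosive), so the etching solution is Category CR.
Total Category CR: (three 1.1 fl oz containers = 97.68 mL) + (one 3.6 fl oz container = 106.56 mL) = 204.24 mL.
204.24 mL is within the ocean vessel limit of 250 mL for Category CR.
Category SR quantity: two 227.5 kg packs = 455 kg.
That is within the Category SR ocean vessel limit of 500 kg.
Category CR and Category SR may not share an outer package.

No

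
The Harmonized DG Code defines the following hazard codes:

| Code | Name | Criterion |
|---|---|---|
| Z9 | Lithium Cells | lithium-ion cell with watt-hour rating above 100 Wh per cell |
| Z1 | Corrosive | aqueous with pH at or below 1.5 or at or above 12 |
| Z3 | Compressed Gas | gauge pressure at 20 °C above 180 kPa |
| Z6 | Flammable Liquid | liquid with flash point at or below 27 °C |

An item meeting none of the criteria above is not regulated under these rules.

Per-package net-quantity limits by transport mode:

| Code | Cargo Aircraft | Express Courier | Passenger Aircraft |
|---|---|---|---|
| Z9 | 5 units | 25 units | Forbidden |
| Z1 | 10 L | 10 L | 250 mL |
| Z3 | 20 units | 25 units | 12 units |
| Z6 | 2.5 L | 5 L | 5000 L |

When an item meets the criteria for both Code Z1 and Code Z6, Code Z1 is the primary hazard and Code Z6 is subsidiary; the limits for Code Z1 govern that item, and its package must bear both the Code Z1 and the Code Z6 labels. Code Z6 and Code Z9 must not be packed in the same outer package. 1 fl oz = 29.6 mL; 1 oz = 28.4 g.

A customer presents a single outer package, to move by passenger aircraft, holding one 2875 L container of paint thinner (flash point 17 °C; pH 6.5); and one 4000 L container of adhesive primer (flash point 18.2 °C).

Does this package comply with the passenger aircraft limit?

Paint thinner: flash point 17 °C ≤ 27 °C → Code Z6 (Flammable Liquid).
Adhesive primer: flash point 18.2 °C ≤ 27 °C → Code Z6 (Flammable Liquid).
Code Z6 net quantity: 2875 L + 4000 L = 6875 L.
6875 L > 5000 L (passenger aircraft limit, Code Z6) — over the limit.

No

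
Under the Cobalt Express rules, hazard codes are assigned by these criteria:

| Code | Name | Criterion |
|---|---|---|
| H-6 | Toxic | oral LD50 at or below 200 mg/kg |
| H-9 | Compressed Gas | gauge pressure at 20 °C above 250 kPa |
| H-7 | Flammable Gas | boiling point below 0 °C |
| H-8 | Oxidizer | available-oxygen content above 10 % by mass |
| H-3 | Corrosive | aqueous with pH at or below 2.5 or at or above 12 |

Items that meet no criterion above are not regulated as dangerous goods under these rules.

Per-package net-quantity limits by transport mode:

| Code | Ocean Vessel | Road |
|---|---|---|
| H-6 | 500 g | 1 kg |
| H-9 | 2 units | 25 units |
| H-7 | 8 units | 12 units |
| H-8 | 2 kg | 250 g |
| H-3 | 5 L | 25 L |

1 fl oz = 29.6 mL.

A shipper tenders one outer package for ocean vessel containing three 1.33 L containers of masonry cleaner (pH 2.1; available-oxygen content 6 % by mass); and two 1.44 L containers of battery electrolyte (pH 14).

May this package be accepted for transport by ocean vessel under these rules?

No

With pH 2.1 (≤ 2.5), the masonry cleaner falls in Code H-3.
Battery electrolyte: pH 14 ≥ 12 → Code H-3 (Corrosive).
Code H-3 net quantity: (three 1.33 L containers = 3.99 L) + (two 1.44 L containers = 2.88 L) = 6.87 L.
That exceeds the Code H-3 ocean vessel limit of 5 L.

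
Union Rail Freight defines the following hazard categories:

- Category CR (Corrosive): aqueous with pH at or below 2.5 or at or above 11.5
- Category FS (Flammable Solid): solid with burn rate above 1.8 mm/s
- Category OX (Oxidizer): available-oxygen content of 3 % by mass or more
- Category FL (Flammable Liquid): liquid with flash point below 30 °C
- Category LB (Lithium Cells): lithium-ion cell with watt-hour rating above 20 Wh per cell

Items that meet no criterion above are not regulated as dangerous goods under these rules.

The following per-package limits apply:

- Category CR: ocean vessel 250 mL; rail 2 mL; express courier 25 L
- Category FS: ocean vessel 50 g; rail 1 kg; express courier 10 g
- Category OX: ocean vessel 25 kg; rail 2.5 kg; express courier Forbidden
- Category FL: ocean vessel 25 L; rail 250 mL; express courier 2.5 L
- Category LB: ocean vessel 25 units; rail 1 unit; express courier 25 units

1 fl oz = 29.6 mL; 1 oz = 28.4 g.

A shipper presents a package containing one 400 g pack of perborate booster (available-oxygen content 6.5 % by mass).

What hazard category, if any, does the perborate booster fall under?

Perborate booster: available-oxygen content 6.5 % by mass ≥ 3 % by mass → Category OX (Oxidizer).

Category OX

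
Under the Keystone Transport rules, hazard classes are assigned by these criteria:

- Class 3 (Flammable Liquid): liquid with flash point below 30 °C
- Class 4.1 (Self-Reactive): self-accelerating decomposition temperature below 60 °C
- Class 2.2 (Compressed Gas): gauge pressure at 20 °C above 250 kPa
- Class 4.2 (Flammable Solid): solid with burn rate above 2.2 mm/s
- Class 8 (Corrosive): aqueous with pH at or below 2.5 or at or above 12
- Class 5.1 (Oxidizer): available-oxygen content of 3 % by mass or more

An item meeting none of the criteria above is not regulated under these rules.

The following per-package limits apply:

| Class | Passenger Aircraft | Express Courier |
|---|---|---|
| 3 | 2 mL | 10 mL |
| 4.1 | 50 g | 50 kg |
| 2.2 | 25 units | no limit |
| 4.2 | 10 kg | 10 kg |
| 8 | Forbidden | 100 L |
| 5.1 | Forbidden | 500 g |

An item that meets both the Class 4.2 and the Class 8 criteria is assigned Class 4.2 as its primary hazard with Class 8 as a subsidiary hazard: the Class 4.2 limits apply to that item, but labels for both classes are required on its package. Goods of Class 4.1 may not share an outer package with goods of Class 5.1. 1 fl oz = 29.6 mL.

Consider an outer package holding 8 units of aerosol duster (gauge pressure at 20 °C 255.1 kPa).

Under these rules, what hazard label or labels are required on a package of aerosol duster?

Class 2.2

With gauge pressure at 20 °C 255.1 kPa (> 250 kPa), the aerosol duster falls in Class 2.2.
Only the Class 2.2 label is required.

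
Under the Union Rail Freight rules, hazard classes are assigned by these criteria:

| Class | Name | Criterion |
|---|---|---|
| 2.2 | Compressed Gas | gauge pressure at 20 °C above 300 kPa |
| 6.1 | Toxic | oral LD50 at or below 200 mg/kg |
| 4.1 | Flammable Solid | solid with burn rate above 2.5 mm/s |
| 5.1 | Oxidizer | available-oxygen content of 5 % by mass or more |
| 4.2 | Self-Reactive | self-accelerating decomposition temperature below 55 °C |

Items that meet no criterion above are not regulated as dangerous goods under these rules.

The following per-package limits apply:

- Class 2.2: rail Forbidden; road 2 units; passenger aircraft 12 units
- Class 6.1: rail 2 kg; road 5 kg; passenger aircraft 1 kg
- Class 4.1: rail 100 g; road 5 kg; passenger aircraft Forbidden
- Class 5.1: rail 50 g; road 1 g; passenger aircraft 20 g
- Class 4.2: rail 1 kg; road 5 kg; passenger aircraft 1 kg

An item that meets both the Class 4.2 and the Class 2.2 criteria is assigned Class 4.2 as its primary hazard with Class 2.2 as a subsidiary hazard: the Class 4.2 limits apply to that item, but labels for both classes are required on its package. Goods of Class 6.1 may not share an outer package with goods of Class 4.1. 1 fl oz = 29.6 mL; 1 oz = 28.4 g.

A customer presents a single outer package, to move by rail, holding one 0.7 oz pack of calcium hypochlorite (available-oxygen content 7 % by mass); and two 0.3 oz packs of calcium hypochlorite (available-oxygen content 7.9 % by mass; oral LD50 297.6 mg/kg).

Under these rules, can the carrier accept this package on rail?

Yes

Calcium hypochlorite: available-oxygen content 7 % by mass ≥ 5 % by mass → Class 5.1 (Oxidizer).
Calcium hypochlorite: available-oxygen content 7.9 % by mass ≥ 5 % by mass → Class 5.1 (Oxidizer).
Class 5.1 net quantity: (one 0.7 oz pack = 19.88 g) + (two 0.3 oz packs = 17.04 g) = 36.92 g.
That is within the Class 5.1 rail limit of 50 g.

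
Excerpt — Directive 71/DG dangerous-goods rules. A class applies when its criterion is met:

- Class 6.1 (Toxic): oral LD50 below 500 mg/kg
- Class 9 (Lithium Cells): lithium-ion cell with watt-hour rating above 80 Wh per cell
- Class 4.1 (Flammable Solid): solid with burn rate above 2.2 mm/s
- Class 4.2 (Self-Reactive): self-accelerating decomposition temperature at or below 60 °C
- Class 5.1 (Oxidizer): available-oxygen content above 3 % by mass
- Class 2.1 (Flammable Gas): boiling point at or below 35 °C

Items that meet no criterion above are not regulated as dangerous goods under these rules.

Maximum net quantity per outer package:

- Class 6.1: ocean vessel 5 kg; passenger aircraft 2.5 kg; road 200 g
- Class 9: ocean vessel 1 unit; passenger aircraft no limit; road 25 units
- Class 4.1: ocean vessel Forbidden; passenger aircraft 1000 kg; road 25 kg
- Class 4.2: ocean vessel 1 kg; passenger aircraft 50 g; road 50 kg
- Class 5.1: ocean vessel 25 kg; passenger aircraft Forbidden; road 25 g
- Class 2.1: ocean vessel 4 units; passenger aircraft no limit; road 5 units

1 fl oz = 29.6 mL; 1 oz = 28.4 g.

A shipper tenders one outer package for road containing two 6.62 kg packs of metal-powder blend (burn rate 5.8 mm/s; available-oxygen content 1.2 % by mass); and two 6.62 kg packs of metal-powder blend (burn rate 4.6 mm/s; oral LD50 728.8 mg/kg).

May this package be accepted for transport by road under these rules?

No

Burn rate 5.8 mm/s meets the Class 4.1 criterion (Flammable Solid), so the metal-powder blend is Class 4.1.
With burn rate 4.6 mm/s (> 2.2 mm/s), the metal-powder blend falls in Class 4.1.
Total Class 4.1: (two 6.62 kg packs = 13.24 kg) + (two 6.62 kg packs = 13.24 kg) = 26.48 kg.
That exceeds the Class 4.1 road limit of 25 kg.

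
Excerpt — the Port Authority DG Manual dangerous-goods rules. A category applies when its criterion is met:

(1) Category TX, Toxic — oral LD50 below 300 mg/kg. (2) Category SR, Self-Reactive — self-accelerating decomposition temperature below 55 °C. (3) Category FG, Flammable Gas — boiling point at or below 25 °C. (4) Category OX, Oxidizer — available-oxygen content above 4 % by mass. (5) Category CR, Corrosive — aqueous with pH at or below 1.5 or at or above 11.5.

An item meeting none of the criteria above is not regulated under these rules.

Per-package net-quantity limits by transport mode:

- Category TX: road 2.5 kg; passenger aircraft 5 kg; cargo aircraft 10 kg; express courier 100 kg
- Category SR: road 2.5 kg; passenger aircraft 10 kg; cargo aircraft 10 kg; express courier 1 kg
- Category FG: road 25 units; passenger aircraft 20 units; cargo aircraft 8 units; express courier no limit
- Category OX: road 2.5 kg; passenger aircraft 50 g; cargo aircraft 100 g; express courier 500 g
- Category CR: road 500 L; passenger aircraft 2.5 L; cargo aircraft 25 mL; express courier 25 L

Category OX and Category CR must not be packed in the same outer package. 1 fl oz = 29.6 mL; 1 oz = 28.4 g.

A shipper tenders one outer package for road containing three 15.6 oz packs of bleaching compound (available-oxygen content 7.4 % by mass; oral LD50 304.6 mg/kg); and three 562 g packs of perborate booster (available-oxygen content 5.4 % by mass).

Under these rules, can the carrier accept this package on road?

No

Available-oxygen content 7.4 % by mass meets the Category OX criterion (Oxidizer), so the bleaching compound is Category OX.
Perborate booster: available-oxygen content 5.4 % by mass > 4 % by mass → Category OX (Oxidizer).
Total Category OX: (three 15.6 oz packs = 1329.12 g) + (three 562 g packs = 1.686 kg) = 3015.12 g.
That exceeds the Category OX road limit of 2.5 kg.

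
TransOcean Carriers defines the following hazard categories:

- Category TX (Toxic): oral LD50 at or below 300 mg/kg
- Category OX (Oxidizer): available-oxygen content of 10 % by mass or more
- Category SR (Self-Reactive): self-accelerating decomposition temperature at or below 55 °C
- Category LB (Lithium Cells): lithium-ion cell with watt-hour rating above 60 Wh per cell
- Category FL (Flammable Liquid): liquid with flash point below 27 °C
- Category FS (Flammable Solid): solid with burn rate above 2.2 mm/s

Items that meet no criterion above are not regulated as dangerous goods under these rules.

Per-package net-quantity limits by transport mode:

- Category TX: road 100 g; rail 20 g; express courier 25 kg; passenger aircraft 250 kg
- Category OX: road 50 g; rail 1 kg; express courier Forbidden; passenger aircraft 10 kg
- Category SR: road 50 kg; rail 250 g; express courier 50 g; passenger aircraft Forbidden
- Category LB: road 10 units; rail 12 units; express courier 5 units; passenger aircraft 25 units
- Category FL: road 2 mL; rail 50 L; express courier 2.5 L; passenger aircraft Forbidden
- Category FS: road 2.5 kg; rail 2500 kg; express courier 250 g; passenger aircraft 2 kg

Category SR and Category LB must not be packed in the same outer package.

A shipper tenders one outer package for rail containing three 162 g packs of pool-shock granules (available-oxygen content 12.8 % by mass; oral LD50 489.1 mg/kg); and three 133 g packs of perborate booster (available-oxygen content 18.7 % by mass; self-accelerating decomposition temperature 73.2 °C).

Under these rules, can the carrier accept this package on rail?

Yes

The pool-shock granules have available-oxygen content 12.8 % by mass, which is ≥ 10 % by mass, so they are Category OX (Oxidizer).
Perborate booster: available-oxygen content 18.7 % by mass ≥ 10 % by mass → Category OX (Oxidizer).
Category OX net quantity: (three 162 g packs = 486 g) + (three 133 g packs = 399 g) = 885 g.
That is within the Category OX rail limit of 1 kg.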